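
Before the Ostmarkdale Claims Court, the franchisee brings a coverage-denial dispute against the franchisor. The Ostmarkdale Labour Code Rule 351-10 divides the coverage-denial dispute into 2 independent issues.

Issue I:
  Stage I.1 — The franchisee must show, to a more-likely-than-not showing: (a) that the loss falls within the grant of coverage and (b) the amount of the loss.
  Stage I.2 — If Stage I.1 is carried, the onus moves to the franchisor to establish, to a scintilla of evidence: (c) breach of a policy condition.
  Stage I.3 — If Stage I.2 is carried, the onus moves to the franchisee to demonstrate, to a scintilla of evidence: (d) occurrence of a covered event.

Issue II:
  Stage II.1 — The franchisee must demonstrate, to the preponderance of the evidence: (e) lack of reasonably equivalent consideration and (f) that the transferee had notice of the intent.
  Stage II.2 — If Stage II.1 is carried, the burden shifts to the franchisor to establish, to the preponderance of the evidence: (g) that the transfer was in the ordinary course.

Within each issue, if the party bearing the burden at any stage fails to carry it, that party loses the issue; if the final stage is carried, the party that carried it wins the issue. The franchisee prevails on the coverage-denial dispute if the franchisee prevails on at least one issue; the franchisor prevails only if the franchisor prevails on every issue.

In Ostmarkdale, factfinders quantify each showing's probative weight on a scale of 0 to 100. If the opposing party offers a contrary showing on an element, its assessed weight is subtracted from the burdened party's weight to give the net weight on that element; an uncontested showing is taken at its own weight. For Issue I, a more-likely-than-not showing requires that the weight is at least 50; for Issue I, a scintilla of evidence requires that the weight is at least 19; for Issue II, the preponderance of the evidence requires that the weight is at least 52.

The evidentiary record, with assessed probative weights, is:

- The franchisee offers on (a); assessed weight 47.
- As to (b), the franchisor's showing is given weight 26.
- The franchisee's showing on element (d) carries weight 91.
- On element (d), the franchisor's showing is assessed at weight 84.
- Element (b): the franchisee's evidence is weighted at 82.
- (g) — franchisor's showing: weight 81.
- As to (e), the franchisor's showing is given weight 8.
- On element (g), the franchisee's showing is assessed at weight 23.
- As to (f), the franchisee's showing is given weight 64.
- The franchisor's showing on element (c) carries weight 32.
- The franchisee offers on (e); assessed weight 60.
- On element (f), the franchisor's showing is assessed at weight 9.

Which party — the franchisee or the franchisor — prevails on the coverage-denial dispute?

franchisor

— Issue I —
Stage I.1 (franchisee, a more-likely-than-not showing, weight is at least 50): (a) 47 < 50 — fails; (b) net 82−26=56 ≥ 50 — meets.
  The franchisee does not carry Stage I.1.
The franchisor prevails on this issue.
— Issue II —
Stage II.1 — burden on franchisee; standard: the preponderance of the evidence (weight is at least 52).
    (e): 60 − 8 = 52 ≥ 52 [met]
    (f): 64 − 9 = 55 ≥ 52 [met]
  The franchisee carries Stage II.1; the franchisor now bears the burden.
Stage II.2 — burden on franchisor; standard: the preponderance of the evidence (weight is at least 52).
    (g): 81 − 23 = 58 ≥ 52 [met]
  The franchisor carries the last stage.
Every stage carried; the franchisor prevails on this issue.
Per-issue: Issue I → franchisor; Issue II → franchisor. The franchisee must prevail on at least one issue; overall, the franchisor prevails.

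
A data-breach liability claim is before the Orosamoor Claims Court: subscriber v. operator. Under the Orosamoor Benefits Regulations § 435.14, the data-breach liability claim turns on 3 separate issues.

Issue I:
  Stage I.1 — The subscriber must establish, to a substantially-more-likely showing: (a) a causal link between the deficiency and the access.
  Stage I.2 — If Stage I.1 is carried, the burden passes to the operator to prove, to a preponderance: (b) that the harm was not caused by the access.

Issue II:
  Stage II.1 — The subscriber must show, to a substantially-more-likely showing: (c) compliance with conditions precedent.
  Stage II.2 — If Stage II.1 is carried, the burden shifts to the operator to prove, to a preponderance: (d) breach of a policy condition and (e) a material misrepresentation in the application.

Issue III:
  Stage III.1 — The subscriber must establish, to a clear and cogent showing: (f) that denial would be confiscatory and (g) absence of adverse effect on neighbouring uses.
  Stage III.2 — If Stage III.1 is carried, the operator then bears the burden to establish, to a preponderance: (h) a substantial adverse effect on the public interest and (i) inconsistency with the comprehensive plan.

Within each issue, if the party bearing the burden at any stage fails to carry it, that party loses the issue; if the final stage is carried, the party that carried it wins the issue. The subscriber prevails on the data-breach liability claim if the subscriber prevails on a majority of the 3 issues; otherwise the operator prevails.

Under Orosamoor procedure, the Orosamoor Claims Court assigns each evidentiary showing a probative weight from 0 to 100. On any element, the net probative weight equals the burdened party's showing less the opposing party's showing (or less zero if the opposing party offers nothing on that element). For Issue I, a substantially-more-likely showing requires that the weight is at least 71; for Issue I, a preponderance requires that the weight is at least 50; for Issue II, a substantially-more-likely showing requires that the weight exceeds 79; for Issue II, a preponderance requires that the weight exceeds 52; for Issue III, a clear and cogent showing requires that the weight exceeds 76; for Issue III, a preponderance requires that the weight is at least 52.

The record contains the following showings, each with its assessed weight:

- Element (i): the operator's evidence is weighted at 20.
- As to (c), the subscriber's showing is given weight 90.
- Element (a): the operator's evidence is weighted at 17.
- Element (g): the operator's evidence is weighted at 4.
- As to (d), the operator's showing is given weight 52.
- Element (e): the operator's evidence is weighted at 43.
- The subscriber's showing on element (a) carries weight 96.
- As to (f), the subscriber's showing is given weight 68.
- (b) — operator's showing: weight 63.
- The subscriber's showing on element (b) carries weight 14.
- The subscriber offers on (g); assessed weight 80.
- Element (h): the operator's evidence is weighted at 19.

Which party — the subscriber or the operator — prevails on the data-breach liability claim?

— Issue I —
At Stage I.1 the subscriber must meet a substantially-more-likely showing (weight is at least 71): on (a) the weight is 96 less the opposing 17 gives net 79, ≥ 71, so (a) meets the standard.
  Stage I.1 is satisfied; the onus moves to the operator.
At Stage I.2 the operator must meet a preponderance (weight is at least 50): on (b) the weight is 63 less the opposing 14 gives net 49, which does not reach 50, so (b) does not meet the standard.
  Stage I.2 not carried; the operator fails its burden.
The analysis ends at Stage I.2; the subscriber prevails on this issue.
— Issue II —
Stage II.1 — burden on subscriber; standard: a substantially-more-likely showing (weight exceeds 79).
    (c): 90 > 79 [met]
  All elements met. The burden passes to the operator.
Stage II.2 — burden on operator; standard: a preponderance (weight exceeds 52).
    (d): 52 ≤ 52 [not met]
    (e): 43 ≤ 52 [not met]
  Stage II.2 not carried; the operator fails its burden.
The analysis ends at Stage II.2; the subscriber prevails on this issue.
— Issue III —
At Stage III.1 the subscriber must meet a clear and cogent showing (weight exceeds 76): on (f) the weight is 68, ≤ 76, so (f) does not meet the standard; on (g) the weight is 80 less the opposing 4 gives net 76, which does not exceed 76, so (g) does not meet the standard.
  Stage III.1 not carried; the subscriber fails its burden.
So the operator prevails on this issue.
Per-issue: Issue I → subscriber; Issue II → subscriber; Issue III → operator. The subscriber must prevail on a majority of issues; overall, the subscriber prevails.

subscriber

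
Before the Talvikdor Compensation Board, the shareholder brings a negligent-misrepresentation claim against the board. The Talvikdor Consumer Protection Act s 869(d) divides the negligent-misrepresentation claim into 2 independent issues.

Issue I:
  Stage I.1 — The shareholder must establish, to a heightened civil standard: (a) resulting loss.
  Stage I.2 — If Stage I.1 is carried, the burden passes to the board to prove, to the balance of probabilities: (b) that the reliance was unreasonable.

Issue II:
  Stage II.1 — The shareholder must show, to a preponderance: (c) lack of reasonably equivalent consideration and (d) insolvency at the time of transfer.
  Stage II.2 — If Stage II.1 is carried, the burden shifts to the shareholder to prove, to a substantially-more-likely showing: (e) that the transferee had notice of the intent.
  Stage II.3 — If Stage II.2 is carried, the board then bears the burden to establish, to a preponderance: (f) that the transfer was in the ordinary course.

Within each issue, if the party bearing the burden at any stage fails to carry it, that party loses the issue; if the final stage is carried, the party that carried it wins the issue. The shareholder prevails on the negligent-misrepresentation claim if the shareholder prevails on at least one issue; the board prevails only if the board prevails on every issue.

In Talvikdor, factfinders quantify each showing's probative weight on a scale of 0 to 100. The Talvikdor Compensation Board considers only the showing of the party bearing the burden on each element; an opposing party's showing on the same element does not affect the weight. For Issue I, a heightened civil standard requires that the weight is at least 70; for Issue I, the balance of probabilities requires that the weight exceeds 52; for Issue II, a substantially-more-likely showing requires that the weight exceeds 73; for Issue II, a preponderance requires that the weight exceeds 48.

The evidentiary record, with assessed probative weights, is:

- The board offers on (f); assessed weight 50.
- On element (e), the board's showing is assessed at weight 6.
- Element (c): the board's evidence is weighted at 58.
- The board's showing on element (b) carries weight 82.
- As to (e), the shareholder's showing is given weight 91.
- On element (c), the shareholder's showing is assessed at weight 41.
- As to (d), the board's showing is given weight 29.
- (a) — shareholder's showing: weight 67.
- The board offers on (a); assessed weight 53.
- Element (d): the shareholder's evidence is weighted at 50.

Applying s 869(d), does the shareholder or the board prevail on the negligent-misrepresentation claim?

— Issue I —
At Stage I.1 the shareholder must meet a heightened civil standard (weight is at least 70): on (a) the weight is 67 (the board's 53 is given no effect), < 70, so (a) does not meet the standard.
  Not every element is met, so the shareholder fails to carry Stage I.1.
The analysis ends at Stage I.1; the board prevails on this issue.
— Issue II —
Stage II.1 (shareholder, a preponderance, weight exceeds 48): (c) 41 (board's 58 disregarded) ≤ 48 — fails; (d) 50 (board's 29 disregarded) > 48 — meets.
  Not every element is met, so the shareholder fails to carry Stage II.1.
So the board prevails on this issue.
Per-issue: Issue I → board; Issue II → board. The shareholder must prevail on at least one issue; overall, the board prevails.

board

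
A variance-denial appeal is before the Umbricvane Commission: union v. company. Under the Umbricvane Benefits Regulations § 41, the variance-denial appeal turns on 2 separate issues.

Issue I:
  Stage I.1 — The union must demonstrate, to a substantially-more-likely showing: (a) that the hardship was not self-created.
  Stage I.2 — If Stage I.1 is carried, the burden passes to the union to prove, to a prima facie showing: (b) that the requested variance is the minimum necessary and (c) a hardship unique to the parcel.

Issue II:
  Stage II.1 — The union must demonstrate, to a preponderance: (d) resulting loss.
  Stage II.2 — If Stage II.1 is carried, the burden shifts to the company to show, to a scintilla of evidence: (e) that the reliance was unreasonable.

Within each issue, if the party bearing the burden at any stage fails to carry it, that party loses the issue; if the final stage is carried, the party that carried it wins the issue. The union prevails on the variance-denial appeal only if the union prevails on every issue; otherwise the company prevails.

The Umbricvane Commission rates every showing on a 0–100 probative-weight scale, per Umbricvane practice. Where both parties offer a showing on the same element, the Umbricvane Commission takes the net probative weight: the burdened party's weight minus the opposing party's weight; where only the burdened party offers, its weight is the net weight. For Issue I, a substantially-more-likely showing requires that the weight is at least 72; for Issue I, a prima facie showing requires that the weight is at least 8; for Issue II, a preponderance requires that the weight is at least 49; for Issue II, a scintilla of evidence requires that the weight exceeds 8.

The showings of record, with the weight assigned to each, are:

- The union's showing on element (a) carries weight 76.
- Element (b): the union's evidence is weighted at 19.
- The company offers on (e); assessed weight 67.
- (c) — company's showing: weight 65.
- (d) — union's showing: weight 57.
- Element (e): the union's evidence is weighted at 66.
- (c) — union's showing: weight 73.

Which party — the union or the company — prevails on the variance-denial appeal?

union

— Issue I —
Stage I.1 (union, a substantially-more-likely showing, weight is at least 72): (a) 76 ≥ 72 — meets.
  All elements met. The union retains the burden for Stage I.2.
Stage I.2 (union, a prima facie showing, weight is at least 8): (b) 19 ≥ 8 — meets; (c) net 73−65=8 ≥ 8 — meets.
  The union carries the last stage.
With every stage satisfied, the union prevails on this issue.
— Issue II —
At Stage II.1 the union must meet a preponderance (weight is at least 49): on (d) the weight is 57, ≥ 49, so (d) meets the standard.
  Stage II.1 carried; the burden shifts to the company.
At Stage II.2 the company must meet a scintilla of evidence (weight exceeds 8): on (e) the weight is 67 less the opposing 66 gives net 1, ≤ 8, so (e) does not meet the standard.
  Stage II.2 not carried; the company fails its burden.
So the union prevails on this issue.
Per-issue: Issue I → union; Issue II → union. The union must prevail on every issue; overall, the union prevails.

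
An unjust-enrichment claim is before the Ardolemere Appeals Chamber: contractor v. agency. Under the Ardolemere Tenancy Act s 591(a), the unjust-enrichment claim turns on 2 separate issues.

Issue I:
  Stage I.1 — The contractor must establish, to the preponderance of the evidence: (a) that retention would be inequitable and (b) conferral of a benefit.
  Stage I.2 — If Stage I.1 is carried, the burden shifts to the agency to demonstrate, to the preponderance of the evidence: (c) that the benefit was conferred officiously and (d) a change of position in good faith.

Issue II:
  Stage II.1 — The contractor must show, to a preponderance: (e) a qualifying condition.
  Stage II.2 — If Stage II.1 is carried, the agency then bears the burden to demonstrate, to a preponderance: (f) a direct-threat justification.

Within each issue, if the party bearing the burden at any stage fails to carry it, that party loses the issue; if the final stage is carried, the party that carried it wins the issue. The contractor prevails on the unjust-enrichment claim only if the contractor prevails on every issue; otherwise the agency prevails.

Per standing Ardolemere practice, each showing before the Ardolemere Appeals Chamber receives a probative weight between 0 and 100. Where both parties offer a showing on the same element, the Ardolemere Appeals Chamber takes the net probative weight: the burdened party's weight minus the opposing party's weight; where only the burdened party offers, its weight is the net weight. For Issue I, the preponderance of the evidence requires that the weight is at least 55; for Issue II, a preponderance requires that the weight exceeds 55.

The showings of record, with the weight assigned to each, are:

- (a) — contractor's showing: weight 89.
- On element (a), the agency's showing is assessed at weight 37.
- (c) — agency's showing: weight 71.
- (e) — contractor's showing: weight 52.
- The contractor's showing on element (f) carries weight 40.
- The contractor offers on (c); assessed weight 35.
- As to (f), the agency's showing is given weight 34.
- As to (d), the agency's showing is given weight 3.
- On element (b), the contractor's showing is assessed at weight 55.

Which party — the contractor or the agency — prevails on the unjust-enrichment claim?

— Issue I —
At Stage I.1 the contractor must meet the preponderance of the evidence (weight is at least 55): on (a) the weight is 89 less the opposing 37 gives net 52, which does not reach 55, so (a) does not meet the standard; on (b) the weight is 55, ≥ 55, so (b) meets the standard.
  Stage I.1 not carried; the contractor fails its burden.
The analysis ends at Stage I.1; the agency prevails on this issue.
— Issue II —
Stage II.1 (contractor, a preponderance, weight exceeds 55): (e) 52 ≤ 55 — fails.
  Not every element is met, so the contractor fails to carry Stage II.1.
The agency prevails on this issue.
Per-issue: Issue I → agency; Issue II → agency. The contractor must prevail on every issue; overall, the agency prevails.

agency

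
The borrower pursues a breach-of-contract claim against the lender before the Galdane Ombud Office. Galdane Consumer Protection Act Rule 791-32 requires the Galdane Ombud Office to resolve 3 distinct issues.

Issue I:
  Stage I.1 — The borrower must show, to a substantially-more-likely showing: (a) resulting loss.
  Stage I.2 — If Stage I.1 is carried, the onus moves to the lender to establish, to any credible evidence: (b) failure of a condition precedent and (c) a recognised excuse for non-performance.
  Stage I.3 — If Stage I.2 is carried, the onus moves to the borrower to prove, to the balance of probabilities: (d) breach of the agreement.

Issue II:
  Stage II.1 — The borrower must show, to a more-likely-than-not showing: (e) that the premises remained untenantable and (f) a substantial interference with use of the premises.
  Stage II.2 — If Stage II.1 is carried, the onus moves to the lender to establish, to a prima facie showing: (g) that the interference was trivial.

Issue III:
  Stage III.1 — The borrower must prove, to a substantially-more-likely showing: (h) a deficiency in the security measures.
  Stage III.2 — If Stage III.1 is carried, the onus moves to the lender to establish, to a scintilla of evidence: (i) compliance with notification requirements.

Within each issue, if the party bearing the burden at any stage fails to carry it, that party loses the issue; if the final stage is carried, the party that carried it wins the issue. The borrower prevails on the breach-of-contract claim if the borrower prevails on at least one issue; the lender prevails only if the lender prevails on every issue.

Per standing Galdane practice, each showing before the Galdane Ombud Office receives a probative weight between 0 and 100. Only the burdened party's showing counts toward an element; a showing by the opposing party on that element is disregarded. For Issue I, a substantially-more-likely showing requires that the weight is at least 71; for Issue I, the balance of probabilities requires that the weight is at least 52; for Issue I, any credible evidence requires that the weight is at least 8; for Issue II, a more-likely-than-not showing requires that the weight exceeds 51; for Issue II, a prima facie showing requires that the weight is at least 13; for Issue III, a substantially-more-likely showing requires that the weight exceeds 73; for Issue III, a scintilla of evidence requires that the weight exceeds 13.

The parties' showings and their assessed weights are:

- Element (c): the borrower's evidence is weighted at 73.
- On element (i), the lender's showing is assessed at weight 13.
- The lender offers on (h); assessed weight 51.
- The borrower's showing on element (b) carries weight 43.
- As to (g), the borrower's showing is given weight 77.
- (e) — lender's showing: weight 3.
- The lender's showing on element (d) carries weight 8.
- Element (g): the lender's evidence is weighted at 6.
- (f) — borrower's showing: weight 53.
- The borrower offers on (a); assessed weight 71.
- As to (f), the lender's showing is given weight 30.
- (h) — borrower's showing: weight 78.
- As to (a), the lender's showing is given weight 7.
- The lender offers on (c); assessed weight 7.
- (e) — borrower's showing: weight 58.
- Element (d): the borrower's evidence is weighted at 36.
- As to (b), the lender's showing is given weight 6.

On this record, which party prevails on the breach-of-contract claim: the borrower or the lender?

— Issue I —
Stage I.1 — burden on borrower; standard: a substantially-more-likely showing (weight is at least 71).
    (a): 71 (lender's 7 disregarded) ≥ 71 [met]
  The borrower carries Stage I.1; the lender now bears the burden.
Stage I.2 — burden on lender; standard: any credible evidence (weight is at least 8).
    (b): 6 (borrower's 43 disregarded) < 8 [not met]
    (c): 7 (borrower's 73 disregarded) < 8 [not met]
  The lender does not carry Stage I.2.
So the borrower prevails on this issue.
— Issue II —
At Stage II.1 the borrower must meet a more-likely-than-not showing (weight exceeds 51): on (e) the weight is 58 (the lender's 3 is given no effect), which does exceed 51, so (e) meets the standard; on (f) the weight is 53 (the lender's 30 is given no effect), > 51, so (f) meets the standard.
  The borrower carries Stage II.1; the lender now bears the burden.
At Stage II.2 the lender must meet a prima facie showing (weight is at least 13): on (g) the weight is 6 (the borrower's 77 is given no effect), which does not reach 13, so (g) does not meet the standard.
  Not every element is met, so the lender fails to carry Stage II.2.
The analysis ends at Stage II.2; the borrower prevails on this issue.
— Issue III —
At Stage III.1 the borrower must meet a substantially-more-likely showing (weight exceeds 73): on (h) the weight is 78 (the lender's 51 is given no effect), which does exceed 73, so (h) meets the standard.
  Stage III.1 is satisfied; the onus moves to the lender.
At Stage III.2 the lender must meet a scintilla of evidence (weight exceeds 13): on (i) the weight is 13, which does not exceed 13, so (i) does not meet the standard.
  Stage III.2 not carried; the lender fails its burden.
So the borrower prevails on this issue.
Per-issue: Issue I → borrower; Issue II → borrower; Issue III → borrower. The borrower must prevail on at least one issue; overall, the borrower prevails.

borrower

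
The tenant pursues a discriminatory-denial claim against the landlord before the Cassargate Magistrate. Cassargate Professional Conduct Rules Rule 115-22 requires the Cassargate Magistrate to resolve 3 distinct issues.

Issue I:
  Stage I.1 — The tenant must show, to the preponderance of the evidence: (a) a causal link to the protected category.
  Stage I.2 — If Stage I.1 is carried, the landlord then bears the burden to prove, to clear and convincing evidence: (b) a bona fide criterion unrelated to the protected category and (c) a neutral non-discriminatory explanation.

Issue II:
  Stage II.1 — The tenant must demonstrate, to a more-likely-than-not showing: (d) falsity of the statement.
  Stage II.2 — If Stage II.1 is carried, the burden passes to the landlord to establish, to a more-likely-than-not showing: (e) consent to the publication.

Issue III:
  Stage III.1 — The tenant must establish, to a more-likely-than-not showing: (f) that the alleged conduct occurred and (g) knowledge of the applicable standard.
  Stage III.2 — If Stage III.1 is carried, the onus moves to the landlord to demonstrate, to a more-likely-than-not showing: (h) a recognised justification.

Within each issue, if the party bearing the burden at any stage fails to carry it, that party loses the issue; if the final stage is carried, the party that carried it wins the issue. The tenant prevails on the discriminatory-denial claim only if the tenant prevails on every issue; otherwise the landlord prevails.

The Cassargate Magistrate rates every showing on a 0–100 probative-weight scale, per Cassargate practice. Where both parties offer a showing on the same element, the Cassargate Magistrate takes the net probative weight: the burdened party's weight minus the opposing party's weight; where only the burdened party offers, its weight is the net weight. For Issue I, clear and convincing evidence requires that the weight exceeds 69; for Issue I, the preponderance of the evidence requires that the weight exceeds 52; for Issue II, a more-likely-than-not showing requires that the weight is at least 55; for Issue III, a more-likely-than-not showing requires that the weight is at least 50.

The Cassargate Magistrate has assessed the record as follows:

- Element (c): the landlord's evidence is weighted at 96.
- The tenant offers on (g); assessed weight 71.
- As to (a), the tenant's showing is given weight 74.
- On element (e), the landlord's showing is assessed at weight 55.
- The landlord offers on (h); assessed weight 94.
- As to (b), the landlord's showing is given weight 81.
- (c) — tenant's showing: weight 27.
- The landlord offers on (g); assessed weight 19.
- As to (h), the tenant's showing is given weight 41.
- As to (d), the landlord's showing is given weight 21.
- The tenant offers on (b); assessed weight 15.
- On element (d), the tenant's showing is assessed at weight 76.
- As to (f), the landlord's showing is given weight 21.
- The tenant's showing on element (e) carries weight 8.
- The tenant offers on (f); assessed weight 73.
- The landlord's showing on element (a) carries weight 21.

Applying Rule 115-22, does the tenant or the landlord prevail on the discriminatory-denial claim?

landlord

— Issue I —
At Stage I.1 the tenant must meet the preponderance of the evidence (weight exceeds 52): on (a) the weight is 74 less the opposing 21 gives net 53, > 52, so (a) meets the standard.
  Stage I.1 carried; the burden shifts to the landlord.
At Stage I.2 the landlord must meet clear and convincing evidence (weight exceeds 69): on (b) the weight is 81 less the opposing 15 gives net 66, ≤ 69, so (b) does not meet the standard; on (c) the weight is 96 less the opposing 27 gives net 69, ≤ 69, so (c) does not meet the standard.
  The landlord does not carry Stage I.2.
The analysis ends at Stage I.2; the tenant prevails on this issue.
— Issue II —
At Stage II.1 the tenant must meet a more-likely-than-not showing (weight is at least 55): on (d) the weight is 76 less the opposing 21 gives net 55, which does reach 55, so (d) meets the standard.
  The tenant carries Stage II.1; the landlord now bears the burden.
At Stage II.2 the landlord must meet a more-likely-than-not showing (weight is at least 55): on (e) the weight is 55 less the opposing 8 gives net 47, < 55, so (e) does not meet the standard.
  Not every element is met, so the landlord fails to carry Stage II.2.
The analysis ends at Stage II.2; the tenant prevails on this issue.
— Issue III —
Stage III.1 (tenant, a more-likely-than-not showing, weight is at least 50): (f) net 73−21=52 ≥ 50 — meets; (g) net 71−19=52 ≥ 50 — meets.
  Stage III.1 carried; the burden shifts to the landlord.
Stage III.2 (landlord, a more-likely-than-not showing, weight is at least 50): (h) net 94−41=53 ≥ 50 — meets.
  All elements met at the final stage.
With every stage satisfied, the landlord prevails on this issue.
Per-issue: Issue I → tenant; Issue II → tenant; Issue III → landlord. The tenant must prevail on every issue; overall, the landlord prevails.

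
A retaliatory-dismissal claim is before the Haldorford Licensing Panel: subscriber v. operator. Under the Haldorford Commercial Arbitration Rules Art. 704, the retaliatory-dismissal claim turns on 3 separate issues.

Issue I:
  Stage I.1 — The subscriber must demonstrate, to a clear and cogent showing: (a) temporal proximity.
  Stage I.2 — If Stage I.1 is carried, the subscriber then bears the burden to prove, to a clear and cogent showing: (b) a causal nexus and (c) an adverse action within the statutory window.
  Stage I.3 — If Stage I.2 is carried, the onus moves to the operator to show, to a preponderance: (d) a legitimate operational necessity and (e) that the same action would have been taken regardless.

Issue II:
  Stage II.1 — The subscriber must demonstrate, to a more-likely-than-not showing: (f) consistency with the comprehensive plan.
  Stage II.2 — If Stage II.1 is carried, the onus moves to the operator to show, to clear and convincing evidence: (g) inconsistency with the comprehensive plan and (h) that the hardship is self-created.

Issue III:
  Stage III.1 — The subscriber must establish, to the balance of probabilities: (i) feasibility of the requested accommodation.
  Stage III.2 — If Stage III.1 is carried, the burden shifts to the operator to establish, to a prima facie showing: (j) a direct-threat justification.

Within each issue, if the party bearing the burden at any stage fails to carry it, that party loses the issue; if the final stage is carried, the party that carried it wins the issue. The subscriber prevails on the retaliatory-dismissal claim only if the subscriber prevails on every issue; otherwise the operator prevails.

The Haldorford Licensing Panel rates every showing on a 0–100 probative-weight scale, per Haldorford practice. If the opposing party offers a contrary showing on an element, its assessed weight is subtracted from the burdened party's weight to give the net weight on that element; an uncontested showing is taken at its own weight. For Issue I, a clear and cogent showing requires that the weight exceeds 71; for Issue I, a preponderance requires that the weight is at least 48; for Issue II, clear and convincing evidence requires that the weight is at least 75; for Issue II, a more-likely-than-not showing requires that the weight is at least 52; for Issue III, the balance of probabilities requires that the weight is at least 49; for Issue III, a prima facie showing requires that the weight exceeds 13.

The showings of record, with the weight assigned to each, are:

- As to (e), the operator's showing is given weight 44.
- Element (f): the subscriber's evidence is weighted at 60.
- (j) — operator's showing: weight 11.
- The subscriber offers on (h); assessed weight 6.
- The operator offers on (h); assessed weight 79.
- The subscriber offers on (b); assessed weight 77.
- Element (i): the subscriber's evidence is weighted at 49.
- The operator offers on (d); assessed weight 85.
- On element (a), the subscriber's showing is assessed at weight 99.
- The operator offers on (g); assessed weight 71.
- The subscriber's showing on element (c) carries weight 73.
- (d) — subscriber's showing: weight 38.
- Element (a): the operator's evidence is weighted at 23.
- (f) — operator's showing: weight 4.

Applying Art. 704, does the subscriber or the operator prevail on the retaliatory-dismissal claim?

subscriber

— Issue I —
At Stage I.1 the subscriber must meet a clear and cogent showing (weight exceeds 71): on (a) the weight is 99 less the opposing 23 gives net 76, > 71, so (a) meets the standard.
  Stage I.1 is satisfied; the subscriber continues to bear the burden.
At Stage I.2 the subscriber must meet a clear and cogent showing (weight exceeds 71): on (b) the weight is 77, which does exceed 71, so (b) meets the standard; on (c) the weight is 73, which does exceed 71, so (c) meets the standard.
  The subscriber carries Stage I.2; the operator now bears the burden.
At Stage I.3 the operator must meet a preponderance (weight is at least 48): on (d) the weight is 85 less the opposing 38 gives net 47, which does not reach 48, so (d) does not meet the standard; on (e) the weight is 44, which does not reach 48, so (e) does not meet the standard.
  The operator does not carry Stage I.3.
The subscriber prevails on this issue.
— Issue II —
Stage II.1 — burden on subscriber; standard: a more-likely-than-not showing (weight is at least 52).
    (f): 60 − 4 = 56 ≥ 52 [met]
  All elements met. The burden passes to the operator.
Stage II.2 — burden on operator; standard: clear and convincing evidence (weight is at least 75).
    (g): 71 < 75 [not met]
    (h): 79 − 6 = 73 < 75 [not met]
  Not every element is met, so the operator fails to carry Stage II.2.
So the subscriber prevails on this issue.
— Issue III —
Stage III.1 (subscriber, the balance of probabilities, weight is at least 49): (i) 49 ≥ 49 — meets.
  The subscriber carries Stage III.1; the operator now bears the burden.
Stage III.2 (operator, a prima facie showing, weight exceeds 13): (j) 11 ≤ 13 — fails.
  Stage III.2 not carried; the operator fails its burden.
The subscriber prevails on this issue.
Per-issue: Issue I → subscriber; Issue II → subscriber; Issue III → subscriber. The subscriber must prevail on every issue; overall, the subscriber prevails.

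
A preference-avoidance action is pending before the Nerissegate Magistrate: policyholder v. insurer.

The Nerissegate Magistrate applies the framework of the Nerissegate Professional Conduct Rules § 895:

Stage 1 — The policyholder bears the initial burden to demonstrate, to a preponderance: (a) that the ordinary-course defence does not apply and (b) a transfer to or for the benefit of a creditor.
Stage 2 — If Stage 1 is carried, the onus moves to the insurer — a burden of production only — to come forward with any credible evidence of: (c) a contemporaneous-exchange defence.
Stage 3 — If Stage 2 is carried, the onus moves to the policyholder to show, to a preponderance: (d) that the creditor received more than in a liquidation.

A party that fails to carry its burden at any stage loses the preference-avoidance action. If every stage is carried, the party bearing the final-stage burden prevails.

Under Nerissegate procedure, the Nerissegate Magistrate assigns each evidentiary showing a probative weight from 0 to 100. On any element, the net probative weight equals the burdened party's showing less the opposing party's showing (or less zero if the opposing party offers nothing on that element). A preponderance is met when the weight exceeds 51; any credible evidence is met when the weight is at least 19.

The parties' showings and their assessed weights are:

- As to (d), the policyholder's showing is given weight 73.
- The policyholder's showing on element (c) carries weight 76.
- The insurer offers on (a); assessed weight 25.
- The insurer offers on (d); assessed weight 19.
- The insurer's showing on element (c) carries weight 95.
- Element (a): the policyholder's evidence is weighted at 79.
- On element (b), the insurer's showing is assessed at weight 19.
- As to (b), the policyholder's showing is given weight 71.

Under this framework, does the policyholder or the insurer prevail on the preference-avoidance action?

policyholder

Stage 1 — burden on policyholder; standard: a preponderance (weight exceeds 51).
    (a): 79 − 25 = 54 > 51 [met]
    (b): 71 − 19 = 52 > 51 [met]
  The policyholder carries Stage 1; the insurer now bears the burden.
Stage 2 — burden on insurer; standard: any credible evidence (weight is at least 19).
    (c): 95 − 76 = 19 ≥ 19 [met]
  Stage 2 carried; the burden shifts to the policyholder.
Stage 3 — burden on policyholder; standard: a preponderance (weight exceeds 51).
    (d): 73 − 19 = 54 > 51 [met]
  All elements met at the final stage.
Every stage carried; the policyholder prevails.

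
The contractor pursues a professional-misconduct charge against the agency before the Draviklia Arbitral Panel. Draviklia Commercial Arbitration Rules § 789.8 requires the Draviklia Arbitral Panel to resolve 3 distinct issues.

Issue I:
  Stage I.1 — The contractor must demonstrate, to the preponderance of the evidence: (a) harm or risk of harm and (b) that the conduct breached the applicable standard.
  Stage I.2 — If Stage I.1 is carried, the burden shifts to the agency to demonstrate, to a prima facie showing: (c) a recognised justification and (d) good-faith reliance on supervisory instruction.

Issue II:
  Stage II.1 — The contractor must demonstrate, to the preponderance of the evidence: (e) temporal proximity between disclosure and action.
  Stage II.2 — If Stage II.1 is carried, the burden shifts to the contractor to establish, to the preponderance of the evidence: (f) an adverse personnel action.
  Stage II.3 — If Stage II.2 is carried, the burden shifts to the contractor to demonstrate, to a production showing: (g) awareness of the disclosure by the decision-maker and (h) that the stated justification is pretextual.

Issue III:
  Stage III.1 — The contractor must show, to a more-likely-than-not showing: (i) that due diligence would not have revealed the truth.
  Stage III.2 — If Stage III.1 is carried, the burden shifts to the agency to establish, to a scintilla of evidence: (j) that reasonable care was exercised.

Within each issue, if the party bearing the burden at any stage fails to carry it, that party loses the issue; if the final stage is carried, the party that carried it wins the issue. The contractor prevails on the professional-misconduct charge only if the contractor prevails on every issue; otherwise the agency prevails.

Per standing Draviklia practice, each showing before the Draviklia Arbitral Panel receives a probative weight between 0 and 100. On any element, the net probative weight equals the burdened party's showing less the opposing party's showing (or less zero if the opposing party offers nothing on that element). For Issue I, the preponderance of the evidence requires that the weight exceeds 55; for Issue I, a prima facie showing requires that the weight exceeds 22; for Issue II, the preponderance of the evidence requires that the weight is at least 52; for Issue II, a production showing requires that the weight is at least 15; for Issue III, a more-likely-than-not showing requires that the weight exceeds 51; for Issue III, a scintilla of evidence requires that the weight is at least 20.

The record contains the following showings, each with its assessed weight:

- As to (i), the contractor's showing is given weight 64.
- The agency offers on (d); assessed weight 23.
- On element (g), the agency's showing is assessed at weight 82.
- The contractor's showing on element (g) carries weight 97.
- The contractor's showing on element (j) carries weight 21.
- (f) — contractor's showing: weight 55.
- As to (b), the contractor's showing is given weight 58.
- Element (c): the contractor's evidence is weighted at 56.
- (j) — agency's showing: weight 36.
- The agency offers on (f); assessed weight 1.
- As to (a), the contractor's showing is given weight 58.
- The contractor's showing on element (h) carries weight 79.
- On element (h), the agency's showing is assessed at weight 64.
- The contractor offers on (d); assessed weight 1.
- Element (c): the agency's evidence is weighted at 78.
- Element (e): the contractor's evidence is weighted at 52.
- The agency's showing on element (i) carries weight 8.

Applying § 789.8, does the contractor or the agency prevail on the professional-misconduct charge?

— Issue I —
At Stage I.1 the contractor must meet the preponderance of the evidence (weight exceeds 55): on (a) the weight is 58, which does exceed 55, so (a) meets the standard; on (b) the weight is 58, > 55, so (b) meets the standard.
  Stage I.1 carried; the burden shifts to the agency.
At Stage I.2 the agency must meet a prima facie showing (weight exceeds 22): on (c) the weight is 78 less the opposing 56 gives net 22, which does not exceed 22, so (c) does not meet the standard; on (d) the weight is 23 less the opposing 1 gives net 22, ≤ 22, so (d) does not meet the standard.
  The agency does not carry Stage I.2.
So the contractor prevails on this issue.
— Issue II —
At Stage II.1 the contractor must meet the preponderance of the evidence (weight is at least 52): on (e) the weight is 52, ≥ 52, so (e) meets the standard.
  Stage II.1 is satisfied; the contractor continues to bear the burden.
At Stage II.2 the contractor must meet the preponderance of the evidence (weight is at least 52): on (f) the weight is 55 less the opposing 1 gives net 54, ≥ 52, so (f) meets the standard.
  All elements met. The contractor retains the burden for Stage II.3.
At Stage II.3 the contractor must meet a production showing (weight is at least 15): on (g) the weight is 97 less the opposing 82 gives net 15, which does reach 15, so (g) meets the standard; on (h) the weight is 79 less the opposing 64 gives net 15, which does reach 15, so (h) meets the standard.
  The contractor carries the last stage.
Every stage carried; the contractor prevails on this issue.
— Issue III —
At Stage III.1 the contractor must meet a more-likely-than-not showing (weight exceeds 51): on (i) the weight is 64 less the opposing 8 gives net 56, > 51, so (i) meets the standard.
  The contractor carries Stage III.1; the agency now bears the burden.
At Stage III.2 the agency must meet a scintilla of evidence (weight is at least 20): on (j) the weight is 36 less the opposing 21 gives net 15, < 20, so (j) does not meet the standard.
  Not every element is met, so the agency fails to carry Stage III.2.
So the contractor prevails on this issue.
Per-issue: Issue I → contractor; Issue II → contractor; Issue III → contractor. The contractor must prevail on every issue; overall, the contractor prevails.

contractor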